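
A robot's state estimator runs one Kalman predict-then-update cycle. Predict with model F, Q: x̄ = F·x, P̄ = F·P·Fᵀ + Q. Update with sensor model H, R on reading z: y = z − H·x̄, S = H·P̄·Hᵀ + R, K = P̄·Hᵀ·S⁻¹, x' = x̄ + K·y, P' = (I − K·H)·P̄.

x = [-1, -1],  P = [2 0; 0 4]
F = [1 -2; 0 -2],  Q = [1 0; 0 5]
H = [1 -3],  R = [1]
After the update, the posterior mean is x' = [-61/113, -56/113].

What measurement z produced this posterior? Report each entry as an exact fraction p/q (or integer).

z = [1]

x̄ = F·x = [1, 2]
P̄ = F·P·Fᵀ + Q = [19 16; 16 21]
S = H·P̄·Hᵀ + R = [113]
K = P̄·Hᵀ·S⁻¹ = [-29/113; -47/113]
x' − x̄ = [-174/113, -282/113] = K·y
y = (KᵀK)⁻¹·Kᵀ·(x' − x̄) = [6]
z = y + H·x̄ = [6] + [-5] = [1]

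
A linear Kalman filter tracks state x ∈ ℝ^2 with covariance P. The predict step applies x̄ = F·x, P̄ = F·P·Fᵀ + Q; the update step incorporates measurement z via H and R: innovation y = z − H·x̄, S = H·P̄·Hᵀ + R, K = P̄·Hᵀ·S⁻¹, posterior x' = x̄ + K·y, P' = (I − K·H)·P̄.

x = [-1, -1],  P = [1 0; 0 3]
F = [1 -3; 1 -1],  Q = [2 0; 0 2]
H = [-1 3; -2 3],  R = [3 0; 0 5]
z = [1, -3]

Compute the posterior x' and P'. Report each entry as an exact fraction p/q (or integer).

x̄ = F·x = [2, 0]
P̄ = F·P·Fᵀ + Q = [30 10; 10 6]
y = z − H·x̄ = [3, 1]
S = H·P̄·Hᵀ + R = [27 24; 24 59]
K = P̄·Hᵀ·S⁻¹ = [80/113 -90/113; 520/1017 -82/339]
x' = x̄ + K·y = [376/113, 146/113]
P' = (I − K·H)·P̄ = [690/113 310/113; 310/113 1450/1017]

x' = [376/113, 146/113]
P' = [690/113 310/113; 310/113 1450/1017]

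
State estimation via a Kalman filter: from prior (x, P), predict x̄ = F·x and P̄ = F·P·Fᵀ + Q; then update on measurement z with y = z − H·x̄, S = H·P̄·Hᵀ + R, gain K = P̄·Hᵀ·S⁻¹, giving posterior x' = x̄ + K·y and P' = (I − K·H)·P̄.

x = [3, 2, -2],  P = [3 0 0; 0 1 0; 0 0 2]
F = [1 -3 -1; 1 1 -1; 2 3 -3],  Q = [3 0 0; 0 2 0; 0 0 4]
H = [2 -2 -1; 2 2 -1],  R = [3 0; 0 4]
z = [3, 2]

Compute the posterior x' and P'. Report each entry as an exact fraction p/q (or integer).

x' = [27803/11709, 251/11709, 9490/3903]
P' = [41294/11709 4337/11709 24526/3903; 4337/11709 4793/11709 2488/3903; 24526/3903 2488/3903 16568/1301]

x̄ = F·x = [-1, 7, 18]
P̄ = F·P·Fᵀ + Q = [17 2 3; 2 8 15; 3 15 43]
y = z − H·x̄ = [37, 8]
S = H·P̄·Hᵀ + R = [178 67; 67 91]
K = P̄·Hᵀ·S⁻¹ = [112/11709 4421/11709; -2792/11709 2699/11709; -1876/3903 1081/3903]
x' = x̄ + K·y = [27803/11709, 251/11709, 9490/3903]
P' = (I − K·H)·P̄ = [41294/11709 4337/11709 24526/3903; 4337/11709 4793/11709 2488/3903; 24526/3903 2488/3903 16568/1301]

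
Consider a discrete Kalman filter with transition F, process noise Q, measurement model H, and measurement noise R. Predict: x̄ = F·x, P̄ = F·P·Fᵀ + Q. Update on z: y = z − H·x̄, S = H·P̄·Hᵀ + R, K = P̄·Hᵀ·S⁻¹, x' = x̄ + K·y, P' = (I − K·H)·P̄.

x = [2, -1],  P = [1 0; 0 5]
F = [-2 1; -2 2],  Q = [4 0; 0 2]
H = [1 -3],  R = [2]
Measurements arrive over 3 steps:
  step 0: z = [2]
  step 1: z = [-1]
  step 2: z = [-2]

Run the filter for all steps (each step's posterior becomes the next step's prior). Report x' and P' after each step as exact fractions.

step 0: x' = [-46/15, -26/15], P' = [1304/165 454/165; 454/165 194/165]
step 1: x' = [6543/1919, 8605/5757], P' = [30044/1919 10502/1919; 10502/1919 12232/5757]
step 2: x' = [-18375/15646, 14089/62584], P' = [734312/39115 51605/7823; 51605/7823 79167/31292]

step 0: x̄ = F·x = [-5, -6]
step 0: P̄ = F·P·Fᵀ + Q = [13 14; 14 26]
step 0: y = z − H·x̄ = [-11]
step 0: S = H·P̄·Hᵀ + R = [165]
step 0: K = P̄·Hᵀ·S⁻¹ = [-29/165; -64/165]
step 0: x' = x̄ + K·y = [-46/15, -26/15]
step 0: P' = (I − K·H)·P̄ = [1304/165 454/165; 454/165 194/165]
step 1: x̄ = F·x = [22/5, 8/3]
step 1: P̄ = F·P·Fᵀ + Q = [1418/55 192/11; 192/11 538/33]
step 1: y = z − H·x̄ = [13/5]
step 1: S = H·P̄·Hᵀ + R = [3838/55]
step 1: K = P̄·Hᵀ·S⁻¹ = [-731/1919; -865/1919]
step 1: x' = x̄ + K·y = [6543/1919, 8605/5757]
step 1: P' = (I − K·H)·P̄ = [30044/1919 10502/1919; 10502/1919 12232/5757]
step 2: x̄ = F·x = [-30653/5757, -22048/5757]
step 2: P̄ = F·P·Fᵀ + Q = [269764/5757 195956/5757; 195956/5757 168922/5757]
step 2: y = z − H·x̄ = [-47005/5757]
step 2: S = H·P̄·Hᵀ + R = [625840/5757]
step 2: K = P̄·Hᵀ·S⁻¹ = [-39763/78230; -31081/62584]
step 2: x' = x̄ + K·y = [-18375/15646, 14089/62584]
step 2: P' = (I − K·H)·P̄ = [734312/39115 51605/7823; 51605/7823 79167/31292]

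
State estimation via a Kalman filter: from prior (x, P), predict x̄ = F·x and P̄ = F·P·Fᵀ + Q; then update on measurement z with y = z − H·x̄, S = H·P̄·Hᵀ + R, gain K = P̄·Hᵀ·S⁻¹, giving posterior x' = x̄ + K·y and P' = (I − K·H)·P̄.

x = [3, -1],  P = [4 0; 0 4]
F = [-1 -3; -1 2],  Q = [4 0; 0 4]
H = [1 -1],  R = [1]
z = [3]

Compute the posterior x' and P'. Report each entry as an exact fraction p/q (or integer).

x̄ = F·x = [0, -5]
P̄ = F·P·Fᵀ + Q = [44 -20; -20 24]
y = z − H·x̄ = [-2]
S = H·P̄·Hᵀ + R = [109]
K = P̄·Hᵀ·S⁻¹ = [64/109; -44/109]
x' = x̄ + K·y = [-128/109, -457/109]
P' = (I − K·H)·P̄ = [700/109 636/109; 636/109 680/109]

x' = [-128/109, -457/109]
P' = [700/109 636/109; 636/109 680/109]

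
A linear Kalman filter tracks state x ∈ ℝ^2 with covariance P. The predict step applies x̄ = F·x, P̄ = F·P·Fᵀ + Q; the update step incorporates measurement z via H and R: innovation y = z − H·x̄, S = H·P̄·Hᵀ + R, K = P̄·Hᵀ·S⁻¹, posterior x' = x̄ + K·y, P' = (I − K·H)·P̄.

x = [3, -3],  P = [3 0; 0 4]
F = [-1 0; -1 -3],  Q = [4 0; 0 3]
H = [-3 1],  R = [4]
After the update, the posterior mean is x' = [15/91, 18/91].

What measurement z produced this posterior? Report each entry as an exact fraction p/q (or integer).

x̄ = F·x = [-3, 6]
P̄ = F·P·Fᵀ + Q = [7 3; 3 42]
S = H·P̄·Hᵀ + R = [91]
K = P̄·Hᵀ·S⁻¹ = [-18/91; 33/91]
x' − x̄ = [288/91, -528/91] = K·y
y = (KᵀK)⁻¹·Kᵀ·(x' − x̄) = [-16]
z = y + H·x̄ = [-16] + [15] = [-1]

z = [-1]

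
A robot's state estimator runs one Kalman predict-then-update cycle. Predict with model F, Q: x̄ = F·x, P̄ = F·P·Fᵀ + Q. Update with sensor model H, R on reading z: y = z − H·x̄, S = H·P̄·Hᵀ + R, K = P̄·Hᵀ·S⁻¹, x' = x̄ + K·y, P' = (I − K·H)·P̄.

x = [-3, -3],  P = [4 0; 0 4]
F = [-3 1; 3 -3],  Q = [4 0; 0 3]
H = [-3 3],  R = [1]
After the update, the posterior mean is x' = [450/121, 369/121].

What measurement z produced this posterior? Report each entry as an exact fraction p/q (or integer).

x̄ = F·x = [6, 0]
P̄ = F·P·Fᵀ + Q = [44 -48; -48 75]
S = H·P̄·Hᵀ + R = [1936]
K = P̄·Hᵀ·S⁻¹ = [-69/484; 369/1936]
x' − x̄ = [-276/121, 369/121] = K·y
y = (KᵀK)⁻¹·Kᵀ·(x' − x̄) = [16]
z = y + H·x̄ = [16] + [-18] = [-2]

z = [-2]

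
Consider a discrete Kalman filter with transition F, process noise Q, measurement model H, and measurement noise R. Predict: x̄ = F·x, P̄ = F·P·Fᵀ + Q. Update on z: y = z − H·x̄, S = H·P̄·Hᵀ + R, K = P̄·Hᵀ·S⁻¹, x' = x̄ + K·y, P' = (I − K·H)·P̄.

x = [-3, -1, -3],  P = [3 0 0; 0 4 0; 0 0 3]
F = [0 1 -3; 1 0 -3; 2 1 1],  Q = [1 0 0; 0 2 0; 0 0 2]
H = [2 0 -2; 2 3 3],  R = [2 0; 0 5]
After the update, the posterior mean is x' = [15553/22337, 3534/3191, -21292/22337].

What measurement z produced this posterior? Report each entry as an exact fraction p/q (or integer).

x̄ = F·x = [8, 6, -10]
P̄ = F·P·Fᵀ + Q = [32 27 -5; 27 32 -3; -5 -3 21]
S = H·P̄·Hᵀ + R = [254 172; 172 820]
K = P̄·Hᵀ·S⁻¹ = [4790/22337 5073/44674; 891/6382 1821/12764; -6276/22337 2515/22337]
x' − x̄ = [-163143/22337, -15612/3191, 202078/22337] = K·y
y = (KᵀK)⁻¹·Kᵀ·(x' − x̄) = [-33, -2]
z = y + H·x̄ = [-33, -2] + [36, 4] = [3, 2]

z = [3, 2]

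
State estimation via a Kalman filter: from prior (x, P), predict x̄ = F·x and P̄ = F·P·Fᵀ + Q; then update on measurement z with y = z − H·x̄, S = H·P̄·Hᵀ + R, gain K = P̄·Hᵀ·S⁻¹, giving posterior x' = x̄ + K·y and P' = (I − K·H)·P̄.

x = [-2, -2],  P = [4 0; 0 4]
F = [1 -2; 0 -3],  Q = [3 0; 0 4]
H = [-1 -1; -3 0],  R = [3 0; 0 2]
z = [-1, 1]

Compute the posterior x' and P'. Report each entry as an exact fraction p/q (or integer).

x̄ = F·x = [2, 6]
P̄ = F·P·Fᵀ + Q = [23 24; 24 40]
y = z − H·x̄ = [7, 7]
S = H·P̄·Hᵀ + R = [114 141; 141 209]
K = P̄·Hᵀ·S⁻¹ = [-94/3945 -413/1315; -3224/3945 272/1315]
x' = x̄ + K·y = [-1441/3945, 6814/3945]
P' = (I − K·H)·P̄ = [826/3945 -544/3945; -544/3945 10216/3945]

x' = [-1441/3945, 6814/3945]
P' = [826/3945 -544/3945; -544/3945 10216/3945]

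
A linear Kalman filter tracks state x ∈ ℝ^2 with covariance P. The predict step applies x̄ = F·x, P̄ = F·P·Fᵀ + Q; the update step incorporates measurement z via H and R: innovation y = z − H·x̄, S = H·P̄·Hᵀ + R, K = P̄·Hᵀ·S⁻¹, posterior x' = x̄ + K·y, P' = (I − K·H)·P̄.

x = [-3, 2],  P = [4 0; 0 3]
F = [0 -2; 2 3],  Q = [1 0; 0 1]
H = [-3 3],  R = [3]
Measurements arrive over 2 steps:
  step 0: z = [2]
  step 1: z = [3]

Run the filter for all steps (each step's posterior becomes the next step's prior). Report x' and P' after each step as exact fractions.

step 0: x̄ = F·x = [-4, 0]
step 0: P̄ = F·P·Fᵀ + Q = [13 -18; -18 44]
step 0: y = z − H·x̄ = [-10]
step 0: S = H·P̄·Hᵀ + R = [840]
step 0: K = P̄·Hᵀ·S⁻¹ = [-31/280; 31/140]
step 0: x' = x̄ + K·y = [-81/28, -31/14]
step 0: P' = (I − K·H)·P̄ = [757/280 363/140; 363/140 197/70]
step 1: x̄ = F·x = [31/7, -87/7]
step 1: P̄ = F·P·Fᵀ + Q = [429/35 -954/35; -954/35 2389/35]
step 1: y = z − H·x̄ = [375/7]
step 1: S = H·P̄·Hᵀ + R = [42639/35]
step 1: K = P̄·Hᵀ·S⁻¹ = [-1383/14213; 3343/14213]
step 1: x' = x̄ + K·y = [-11146/14213, 2442/14213]
step 1: P' = (I − K·H)·P̄ = [10266/14213 8883/14213; 8883/14213 12226/14213]

step 0: x' = [-81/28, -31/14], P' = [757/280 363/140; 363/140 197/70]
step 1: x' = [-11146/14213, 2442/14213], P' = [10266/14213 8883/14213; 8883/14213 12226/14213]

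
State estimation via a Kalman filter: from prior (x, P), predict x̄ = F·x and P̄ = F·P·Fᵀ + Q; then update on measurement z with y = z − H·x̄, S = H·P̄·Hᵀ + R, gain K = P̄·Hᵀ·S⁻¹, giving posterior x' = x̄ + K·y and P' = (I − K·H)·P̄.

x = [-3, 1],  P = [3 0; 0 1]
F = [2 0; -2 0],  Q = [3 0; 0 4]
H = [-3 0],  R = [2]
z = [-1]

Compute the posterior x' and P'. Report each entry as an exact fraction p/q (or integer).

x̄ = F·x = [-6, 6]
P̄ = F·P·Fᵀ + Q = [15 -12; -12 16]
y = z − H·x̄ = [-19]
S = H·P̄·Hᵀ + R = [137]
K = P̄·Hᵀ·S⁻¹ = [-45/137; 36/137]
x' = x̄ + K·y = [33/137, 138/137]
P' = (I − K·H)·P̄ = [30/137 -24/137; -24/137 896/137]

x' = [33/137, 138/137]
P' = [30/137 -24/137; -24/137 896/137]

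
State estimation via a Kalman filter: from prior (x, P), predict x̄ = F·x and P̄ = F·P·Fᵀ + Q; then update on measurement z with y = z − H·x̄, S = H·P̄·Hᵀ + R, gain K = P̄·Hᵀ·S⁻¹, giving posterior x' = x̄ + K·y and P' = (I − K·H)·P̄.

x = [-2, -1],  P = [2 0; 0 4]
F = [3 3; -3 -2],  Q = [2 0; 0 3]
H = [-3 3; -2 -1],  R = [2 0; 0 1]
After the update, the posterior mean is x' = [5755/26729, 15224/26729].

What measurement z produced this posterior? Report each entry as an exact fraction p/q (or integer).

z = [1, -1]

x̄ = F·x = [-9, 8]
P̄ = F·P·Fᵀ + Q = [56 -42; -42 37]
S = H·P̄·Hᵀ + R = [1595 351; 351 94]
K = P̄·Hᵀ·S⁻¹ = [-3066/26729 -8456/26729; 5781/26729 -8222/26729]
x' − x̄ = [246316/26729, -198608/26729] = K·y
y = (KᵀK)⁻¹·Kᵀ·(x' − x̄) = [-50, -11]
z = y + H·x̄ = [-50, -11] + [51, 10] = [1, -1]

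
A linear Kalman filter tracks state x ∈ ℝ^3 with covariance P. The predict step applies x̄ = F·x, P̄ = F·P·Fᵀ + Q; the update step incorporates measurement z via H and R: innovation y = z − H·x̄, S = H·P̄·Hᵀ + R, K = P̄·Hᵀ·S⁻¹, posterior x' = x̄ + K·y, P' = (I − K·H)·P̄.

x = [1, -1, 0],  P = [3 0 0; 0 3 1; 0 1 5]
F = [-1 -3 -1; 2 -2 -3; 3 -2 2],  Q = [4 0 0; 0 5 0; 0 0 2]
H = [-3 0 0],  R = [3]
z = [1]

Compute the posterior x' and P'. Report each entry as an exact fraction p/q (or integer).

x' = [-43/136, 139/68, 715/136]
P' = [45/136 19/68 -5/136; 19/68 1841/34 421/68; -5/136 421/68 7133/136]

x̄ = F·x = [2, 4, 5]
P̄ = F·P·Fᵀ + Q = [45 38 -5; 38 86 2; -5 2 53]
y = z − H·x̄ = [7]
S = H·P̄·Hᵀ + R = [408]
K = P̄·Hᵀ·S⁻¹ = [-45/136; -19/68; 5/136]
x' = x̄ + K·y = [-43/136, 139/68, 715/136]
P' = (I − K·H)·P̄ = [45/136 19/68 -5/136; 19/68 1841/34 421/68; -5/136 421/68 7133/136]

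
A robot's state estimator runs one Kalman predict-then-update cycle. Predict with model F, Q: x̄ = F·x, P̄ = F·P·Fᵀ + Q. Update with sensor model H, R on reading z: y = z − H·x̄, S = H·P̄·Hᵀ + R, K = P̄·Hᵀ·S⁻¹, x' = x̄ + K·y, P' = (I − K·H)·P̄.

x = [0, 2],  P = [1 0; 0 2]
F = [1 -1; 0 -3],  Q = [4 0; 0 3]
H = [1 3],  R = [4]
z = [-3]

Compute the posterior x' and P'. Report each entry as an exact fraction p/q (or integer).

x' = [-47/236, -243/236]
P' = [1027/236 -309/236; -309/236 195/236]

x̄ = F·x = [-2, -6]
P̄ = F·P·Fᵀ + Q = [7 6; 6 21]
y = z − H·x̄ = [17]
S = H·P̄·Hᵀ + R = [236]
K = P̄·Hᵀ·S⁻¹ = [25/236; 69/236]
x' = x̄ + K·y = [-47/236, -243/236]
P' = (I − K·H)·P̄ = [1027/236 -309/236; -309/236 195/236]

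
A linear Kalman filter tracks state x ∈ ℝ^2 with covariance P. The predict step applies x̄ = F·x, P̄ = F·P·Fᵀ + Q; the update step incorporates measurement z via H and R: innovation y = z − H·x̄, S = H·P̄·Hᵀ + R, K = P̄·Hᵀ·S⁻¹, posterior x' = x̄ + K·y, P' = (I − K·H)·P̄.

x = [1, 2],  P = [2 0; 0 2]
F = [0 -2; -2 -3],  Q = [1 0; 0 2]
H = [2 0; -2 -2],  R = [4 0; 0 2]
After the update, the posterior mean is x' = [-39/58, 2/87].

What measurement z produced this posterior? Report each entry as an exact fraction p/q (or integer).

z = [-2, 1]

x̄ = F·x = [-4, -8]
P̄ = F·P·Fᵀ + Q = [9 12; 12 28]
S = H·P̄·Hᵀ + R = [40 -84; -84 246]
K = P̄·Hᵀ·S⁻¹ = [75/232 -7/116; -17/58 -37/87]
x' − x̄ = [193/58, 698/87] = K·y
y = (KᵀK)⁻¹·Kᵀ·(x' − x̄) = [6, -23]
z = y + H·x̄ = [6, -23] + [-8, 24] = [-2, 1]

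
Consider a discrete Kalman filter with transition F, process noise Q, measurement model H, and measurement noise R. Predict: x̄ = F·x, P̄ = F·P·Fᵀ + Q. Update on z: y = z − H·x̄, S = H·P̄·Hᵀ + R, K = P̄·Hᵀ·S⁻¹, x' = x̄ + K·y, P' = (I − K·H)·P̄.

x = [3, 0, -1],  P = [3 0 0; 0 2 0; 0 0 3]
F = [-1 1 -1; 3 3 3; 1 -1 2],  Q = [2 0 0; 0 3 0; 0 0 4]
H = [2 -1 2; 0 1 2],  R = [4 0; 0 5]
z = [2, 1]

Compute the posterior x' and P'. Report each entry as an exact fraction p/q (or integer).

x̄ = F·x = [-2, 6, 1]
P̄ = F·P·Fᵀ + Q = [10 -12 -11; -12 75 21; -11 21 21]
y = z − H·x̄ = [10, -7]
S = H·P̄·Hᵀ + R = [79 -59; -59 248]
K = P̄·Hᵀ·S⁻¹ = [474/16111 -2096/16111; -7233/16111 5880/16111; 3469/16111 4918/16111]
x' = x̄ + K·y = [-12810/16111, -16824/16111, 16375/16111]
P' = (I − K·H)·P̄ = [85106/16111 78918/16111 -44699/16111; 78918/16111 108084/16111 -39342/16111; -44699/16111 -39342/16111 31966/16111]

x' = [-12810/16111, -16824/16111, 16375/16111]
P' = [85106/16111 78918/16111 -44699/16111; 78918/16111 108084/16111 -39342/16111; -44699/16111 -39342/16111 31966/16111]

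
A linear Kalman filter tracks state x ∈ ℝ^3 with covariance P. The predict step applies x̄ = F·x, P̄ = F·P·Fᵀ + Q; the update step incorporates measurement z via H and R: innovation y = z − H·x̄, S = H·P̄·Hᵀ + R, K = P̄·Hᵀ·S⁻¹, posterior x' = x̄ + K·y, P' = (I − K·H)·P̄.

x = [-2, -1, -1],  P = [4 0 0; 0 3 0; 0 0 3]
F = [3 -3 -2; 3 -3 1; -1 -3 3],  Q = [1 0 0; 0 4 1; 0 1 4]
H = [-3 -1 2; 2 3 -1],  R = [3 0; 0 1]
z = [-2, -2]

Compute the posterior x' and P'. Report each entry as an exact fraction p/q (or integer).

x' = [32409/15380, -155659/96125, 104617/76900]
P' = [14709/3076 -3698/3845 20137/3076; -3698/3845 45167/96125 -16999/19225; 20137/3076 -16999/19225 154757/15380]

x̄ = F·x = [-1, -4, 2]
P̄ = F·P·Fᵀ + Q = [76 57 -3; 57 70 25; -3 25 62]
y = z − H·x̄ = [-13, 14]
S = H·P̄·Hᵀ + R = [1283 -1263; -1263 1543]
K = P̄·Hᵀ·S⁻¹ = [-1491/15380 2029/15380; 20731/96125 35596/96125; 35097/76900 29077/76900]
x' = x̄ + K·y = [32409/15380, -155659/96125, 104617/76900]
P' = (I − K·H)·P̄ = [14709/3076 -3698/3845 20137/3076; -3698/3845 45167/96125 -16999/19225; 20137/3076 -16999/19225 154757/15380]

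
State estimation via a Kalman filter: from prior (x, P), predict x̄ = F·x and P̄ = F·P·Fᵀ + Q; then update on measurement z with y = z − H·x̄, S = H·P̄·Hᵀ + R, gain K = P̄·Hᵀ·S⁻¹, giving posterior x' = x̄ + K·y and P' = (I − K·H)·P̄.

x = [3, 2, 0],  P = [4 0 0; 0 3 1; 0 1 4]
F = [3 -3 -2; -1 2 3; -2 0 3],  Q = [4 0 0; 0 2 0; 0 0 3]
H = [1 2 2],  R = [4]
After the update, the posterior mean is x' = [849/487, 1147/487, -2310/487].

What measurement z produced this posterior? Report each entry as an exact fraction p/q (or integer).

x̄ = F·x = [3, 1, -6]
P̄ = F·P·Fᵀ + Q = [95 -67 -57; -67 66 50; -57 50 55]
S = H·P̄·Hᵀ + R = [487]
K = P̄·Hᵀ·S⁻¹ = [-153/487; 165/487; 153/487]
x' − x̄ = [-612/487, 660/487, 612/487] = K·y
y = (KᵀK)⁻¹·Kᵀ·(x' − x̄) = [4]
z = y + H·x̄ = [4] + [-7] = [-3]

z = [-3]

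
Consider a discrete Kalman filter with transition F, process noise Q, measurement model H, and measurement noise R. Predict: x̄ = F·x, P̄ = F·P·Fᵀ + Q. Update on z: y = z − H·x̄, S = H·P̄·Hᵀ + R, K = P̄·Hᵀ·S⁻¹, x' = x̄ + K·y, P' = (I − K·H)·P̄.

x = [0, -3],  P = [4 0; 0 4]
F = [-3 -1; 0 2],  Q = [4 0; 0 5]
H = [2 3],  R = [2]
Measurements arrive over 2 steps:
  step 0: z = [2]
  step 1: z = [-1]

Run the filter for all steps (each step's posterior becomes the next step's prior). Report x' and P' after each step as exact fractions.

step 0: x' = [1709/271, -968/271], P' = [7828/271 -5176/271; -5176/271 3482/271]
step 1: x' = [-62617/35473, 29377/35473], P' = [3124902/603041 -1976468/603041; -1976468/603041 1380334/603041]

step 0: x̄ = F·x = [3, -6]
step 0: P̄ = F·P·Fᵀ + Q = [44 -8; -8 21]
step 0: y = z − H·x̄ = [14]
step 0: S = H·P̄·Hᵀ + R = [271]
step 0: K = P̄·Hᵀ·S⁻¹ = [64/271; 47/271]
step 0: x' = x̄ + K·y = [1709/271, -968/271]
step 0: P' = (I − K·H)·P̄ = [7828/271 -5176/271; -5176/271 3482/271]
step 1: x̄ = F·x = [-4159/271, -1936/271]
step 1: P̄ = F·P·Fᵀ + Q = [43962/271 24092/271; 24092/271 15283/271]
step 1: y = z − H·x̄ = [13855/271]
step 1: S = H·P̄·Hᵀ + R = [603041/271]
step 1: K = P̄·Hᵀ·S⁻¹ = [160200/603041; 94033/603041]
step 1: x' = x̄ + K·y = [-62617/35473, 29377/35473]
step 1: P' = (I − K·H)·P̄ = [3124902/603041 -1976468/603041; -1976468/603041 1380334/603041]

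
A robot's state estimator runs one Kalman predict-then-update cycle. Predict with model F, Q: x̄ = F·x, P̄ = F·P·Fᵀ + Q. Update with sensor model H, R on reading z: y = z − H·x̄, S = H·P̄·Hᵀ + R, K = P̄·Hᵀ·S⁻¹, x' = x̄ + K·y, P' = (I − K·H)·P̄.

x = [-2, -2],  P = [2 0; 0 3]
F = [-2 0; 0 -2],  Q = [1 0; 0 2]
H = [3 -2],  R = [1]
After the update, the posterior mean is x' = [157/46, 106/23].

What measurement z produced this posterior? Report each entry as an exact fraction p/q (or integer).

z = [1]

x̄ = F·x = [4, 4]
P̄ = F·P·Fᵀ + Q = [9 0; 0 14]
S = H·P̄·Hᵀ + R = [138]
K = P̄·Hᵀ·S⁻¹ = [9/46; -14/69]
x' − x̄ = [-27/46, 14/23] = K·y
y = (KᵀK)⁻¹·Kᵀ·(x' − x̄) = [-3]
z = y + H·x̄ = [-3] + [4] = [1]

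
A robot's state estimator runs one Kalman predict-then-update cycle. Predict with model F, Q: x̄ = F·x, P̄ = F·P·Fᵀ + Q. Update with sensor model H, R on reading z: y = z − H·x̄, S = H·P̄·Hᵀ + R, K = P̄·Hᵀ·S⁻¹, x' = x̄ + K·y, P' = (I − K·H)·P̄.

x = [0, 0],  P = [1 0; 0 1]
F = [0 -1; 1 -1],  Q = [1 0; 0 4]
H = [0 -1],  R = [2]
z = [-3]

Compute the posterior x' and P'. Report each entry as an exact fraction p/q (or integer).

x' = [3/8, 9/4]
P' = [15/8 1/4; 1/4 3/2]

x̄ = F·x = [0, 0]
P̄ = F·P·Fᵀ + Q = [2 1; 1 6]
y = z − H·x̄ = [-3]
S = H·P̄·Hᵀ + R = [8]
K = P̄·Hᵀ·S⁻¹ = [-1/8; -3/4]
x' = x̄ + K·y = [3/8, 9/4]
P' = (I − K·H)·P̄ = [15/8 1/4; 1/4 3/2]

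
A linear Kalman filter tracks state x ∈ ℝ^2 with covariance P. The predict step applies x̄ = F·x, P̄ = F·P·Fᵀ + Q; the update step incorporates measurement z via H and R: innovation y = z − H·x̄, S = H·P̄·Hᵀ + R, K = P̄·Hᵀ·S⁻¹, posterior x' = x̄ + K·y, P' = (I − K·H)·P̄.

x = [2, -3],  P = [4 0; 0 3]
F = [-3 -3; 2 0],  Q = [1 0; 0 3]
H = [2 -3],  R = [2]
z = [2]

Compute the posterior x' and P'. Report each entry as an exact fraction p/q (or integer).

x' = [3751/717, 676/239]
P' = [5888/717 1264/239; 1264/239 866/239]

x̄ = F·x = [3, 4]
P̄ = F·P·Fᵀ + Q = [64 -24; -24 19]
y = z − H·x̄ = [8]
S = H·P̄·Hᵀ + R = [717]
K = P̄·Hᵀ·S⁻¹ = [200/717; -35/239]
x' = x̄ + K·y = [3751/717, 676/239]
P' = (I − K·H)·P̄ = [5888/717 1264/239; 1264/239 866/239]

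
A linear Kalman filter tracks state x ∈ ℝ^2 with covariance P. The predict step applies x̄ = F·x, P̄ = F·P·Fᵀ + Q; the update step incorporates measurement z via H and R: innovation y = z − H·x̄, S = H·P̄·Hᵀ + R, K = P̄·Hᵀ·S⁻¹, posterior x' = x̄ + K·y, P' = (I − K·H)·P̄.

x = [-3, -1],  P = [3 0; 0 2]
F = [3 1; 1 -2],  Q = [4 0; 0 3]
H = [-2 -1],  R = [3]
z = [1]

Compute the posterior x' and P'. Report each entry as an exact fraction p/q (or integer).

x' = [-270/169, 311/169]
P' = [536/169 -859/169; -859/169 1790/169]

x̄ = F·x = [-10, -1]
P̄ = F·P·Fᵀ + Q = [33 5; 5 14]
y = z − H·x̄ = [-20]
S = H·P̄·Hᵀ + R = [169]
K = P̄·Hᵀ·S⁻¹ = [-71/169; -24/169]
x' = x̄ + K·y = [-270/169, 311/169]
P' = (I − K·H)·P̄ = [536/169 -859/169; -859/169 1790/169]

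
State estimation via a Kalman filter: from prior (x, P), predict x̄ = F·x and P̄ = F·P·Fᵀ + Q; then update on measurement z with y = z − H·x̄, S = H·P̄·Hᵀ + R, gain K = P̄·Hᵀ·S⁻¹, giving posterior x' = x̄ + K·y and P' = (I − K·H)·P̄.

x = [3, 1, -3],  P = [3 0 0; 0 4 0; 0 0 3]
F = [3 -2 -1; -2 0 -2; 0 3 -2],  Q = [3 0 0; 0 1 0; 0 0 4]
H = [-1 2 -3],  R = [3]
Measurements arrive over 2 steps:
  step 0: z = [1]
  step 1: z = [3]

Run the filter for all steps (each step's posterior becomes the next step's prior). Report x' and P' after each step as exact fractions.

step 0: x' = [1719/208, 19/8, -147/104], P' = [20023/416 -173/16 -4827/208; -173/16 187/8 153/8; -4827/208 153/8 2159/104]
step 1: x' = [-34285/4309, 149162/1184975, 2091252/1184975], P' = [2270364/4309 225366/4309 -604993/4309; 225366/4309 11077611/1184975 -13473994/1184975; -604993/4309 -13473994/1184975 46593751/1184975]

step 0: x̄ = F·x = [10, 0, 9]
step 0: P̄ = F·P·Fᵀ + Q = [49 -12 -18; -12 25 12; -18 12 52]
step 0: y = z − H·x̄ = [38]
step 0: S = H·P̄·Hᵀ + R = [416]
step 0: K = P̄·Hᵀ·S⁻¹ = [-19/416; 1/16; -57/208]
step 0: x' = x̄ + K·y = [1719/208, 19/8, -147/104]
step 0: P' = (I − K·H)·P̄ = [20023/416 -173/16 -4827/208; -173/16 187/8 153/8; -4827/208 153/8 2159/104]
step 1: x̄ = F·x = [4463/208, -1425/104, 1035/104]
step 1: P̄ = F·P·Fᵀ + Q = [372711/416 -25209/208 -7837/208; -25209/208 9455/104 -6205/104; -7837/208 -6205/104 7063/104]
step 1: y = z − H·x̄ = [16997/208]
step 1: S = H·P̄·Hᵀ + R = [1184975/416]
step 1: K = P̄·Hᵀ·S⁻¹ = [-1551/4309; 200518/1184975; -118722/1184975]
step 1: x' = x̄ + K·y = [-34285/4309, 149162/1184975, 2091252/1184975]
step 1: P' = (I − K·H)·P̄ = [2270364/4309 225366/4309 -604993/4309; 225366/4309 11077611/1184975 -13473994/1184975; -604993/4309 -13473994/1184975 46593751/1184975]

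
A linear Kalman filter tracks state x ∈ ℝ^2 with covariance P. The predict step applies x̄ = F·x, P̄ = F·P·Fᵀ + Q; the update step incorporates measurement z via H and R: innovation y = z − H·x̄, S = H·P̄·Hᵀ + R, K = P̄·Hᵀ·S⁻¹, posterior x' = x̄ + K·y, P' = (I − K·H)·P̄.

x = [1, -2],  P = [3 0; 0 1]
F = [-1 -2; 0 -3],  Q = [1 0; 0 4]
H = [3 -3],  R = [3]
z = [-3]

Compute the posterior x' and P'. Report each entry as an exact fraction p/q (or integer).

x̄ = F·x = [3, 6]
P̄ = F·P·Fᵀ + Q = [8 6; 6 13]
y = z − H·x̄ = [6]
S = H·P̄·Hᵀ + R = [84]
K = P̄·Hᵀ·S⁻¹ = [1/14; -1/4]
x' = x̄ + K·y = [24/7, 9/2]
P' = (I − K·H)·P̄ = [53/7 15/2; 15/2 31/4]

x' = [24/7, 9/2]
P' = [53/7 15/2; 15/2 31/4]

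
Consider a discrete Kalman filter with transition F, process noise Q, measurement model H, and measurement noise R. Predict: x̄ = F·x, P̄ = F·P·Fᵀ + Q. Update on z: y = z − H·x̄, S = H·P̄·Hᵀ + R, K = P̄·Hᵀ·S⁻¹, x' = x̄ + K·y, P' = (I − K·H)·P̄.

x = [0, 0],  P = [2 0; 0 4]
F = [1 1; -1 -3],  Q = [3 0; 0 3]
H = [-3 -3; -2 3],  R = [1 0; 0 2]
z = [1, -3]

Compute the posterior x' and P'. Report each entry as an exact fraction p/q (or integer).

x̄ = F·x = [0, 0]
P̄ = F·P·Fᵀ + Q = [9 -14; -14 41]
y = z − H·x̄ = [1, -3]
S = H·P̄·Hᵀ + R = [199 -273; -273 575]
K = P̄·Hᵀ·S⁻¹ = [-7755/39896 -7845/39896; -669/4987 992/4987]
x' = x̄ + K·y = [3945/9974, -3645/4987]
P' = (I − K·H)·P̄ = [4689/39896 -263/4987; -263/4987 486/4987]

x' = [3945/9974, -3645/4987]
P' = [4689/39896 -263/4987; -263/4987 486/4987]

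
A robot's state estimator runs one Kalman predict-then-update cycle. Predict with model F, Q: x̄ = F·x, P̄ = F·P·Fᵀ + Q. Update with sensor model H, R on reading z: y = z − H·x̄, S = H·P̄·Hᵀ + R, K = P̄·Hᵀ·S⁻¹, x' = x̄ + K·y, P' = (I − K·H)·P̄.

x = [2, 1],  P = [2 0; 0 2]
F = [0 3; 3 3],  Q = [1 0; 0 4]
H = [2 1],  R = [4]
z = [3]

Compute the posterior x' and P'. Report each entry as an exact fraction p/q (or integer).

x̄ = F·x = [3, 9]
P̄ = F·P·Fᵀ + Q = [19 18; 18 40]
y = z − H·x̄ = [-12]
S = H·P̄·Hᵀ + R = [192]
K = P̄·Hᵀ·S⁻¹ = [7/24; 19/48]
x' = x̄ + K·y = [-1/2, 17/4]
P' = (I − K·H)·P̄ = [8/3 -25/6; -25/6 119/12]

x' = [-1/2, 17/4]
P' = [8/3 -25/6; -25/6 119/12]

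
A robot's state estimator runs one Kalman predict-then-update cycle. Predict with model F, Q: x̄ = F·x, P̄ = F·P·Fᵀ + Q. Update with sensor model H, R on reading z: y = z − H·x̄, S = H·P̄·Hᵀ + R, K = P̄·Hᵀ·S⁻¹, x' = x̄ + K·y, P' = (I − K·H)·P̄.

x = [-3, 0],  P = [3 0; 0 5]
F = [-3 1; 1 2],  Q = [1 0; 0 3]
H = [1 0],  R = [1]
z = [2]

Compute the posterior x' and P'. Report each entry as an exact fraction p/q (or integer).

x' = [75/34, -109/34]
P' = [33/34 1/34; 1/34 883/34]

x̄ = F·x = [9, -3]
P̄ = F·P·Fᵀ + Q = [33 1; 1 26]
y = z − H·x̄ = [-7]
S = H·P̄·Hᵀ + R = [34]
K = P̄·Hᵀ·S⁻¹ = [33/34; 1/34]
x' = x̄ + K·y = [75/34, -109/34]
P' = (I − K·H)·P̄ = [33/34 1/34; 1/34 883/34]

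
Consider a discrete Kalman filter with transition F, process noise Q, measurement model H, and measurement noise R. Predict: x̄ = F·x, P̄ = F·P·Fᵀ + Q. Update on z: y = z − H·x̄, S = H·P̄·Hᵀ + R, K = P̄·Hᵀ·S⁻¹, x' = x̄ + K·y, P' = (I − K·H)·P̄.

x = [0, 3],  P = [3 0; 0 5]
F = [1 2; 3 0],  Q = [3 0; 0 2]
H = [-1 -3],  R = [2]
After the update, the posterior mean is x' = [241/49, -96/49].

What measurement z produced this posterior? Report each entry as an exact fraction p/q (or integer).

x̄ = F·x = [6, 0]
P̄ = F·P·Fᵀ + Q = [26 9; 9 29]
S = H·P̄·Hᵀ + R = [343]
K = P̄·Hᵀ·S⁻¹ = [-53/343; -96/343]
x' − x̄ = [-53/49, -96/49] = K·y
y = (KᵀK)⁻¹·Kᵀ·(x' − x̄) = [7]
z = y + H·x̄ = [7] + [-6] = [1]

z = [1]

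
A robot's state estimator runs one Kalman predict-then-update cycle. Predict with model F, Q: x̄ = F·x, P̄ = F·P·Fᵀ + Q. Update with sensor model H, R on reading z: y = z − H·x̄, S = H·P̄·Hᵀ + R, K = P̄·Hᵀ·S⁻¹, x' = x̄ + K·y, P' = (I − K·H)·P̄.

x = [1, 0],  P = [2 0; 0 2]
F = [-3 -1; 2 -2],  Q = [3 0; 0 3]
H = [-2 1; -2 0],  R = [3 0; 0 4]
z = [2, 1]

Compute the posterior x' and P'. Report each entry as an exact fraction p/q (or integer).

x' = [-335/588, 533/588]
P' = [221/294 361/294; 361/294 667/147]

x̄ = F·x = [-3, 2]
P̄ = F·P·Fᵀ + Q = [23 -8; -8 19]
y = z − H·x̄ = [-6, -5]
S = H·P̄·Hᵀ + R = [146 108; 108 96]
K = P̄·Hᵀ·S⁻¹ = [-9/98 -221/588; 34/49 -361/588]
x' = x̄ + K·y = [-335/588, 533/588]
P' = (I − K·H)·P̄ = [221/294 361/294; 361/294 667/147]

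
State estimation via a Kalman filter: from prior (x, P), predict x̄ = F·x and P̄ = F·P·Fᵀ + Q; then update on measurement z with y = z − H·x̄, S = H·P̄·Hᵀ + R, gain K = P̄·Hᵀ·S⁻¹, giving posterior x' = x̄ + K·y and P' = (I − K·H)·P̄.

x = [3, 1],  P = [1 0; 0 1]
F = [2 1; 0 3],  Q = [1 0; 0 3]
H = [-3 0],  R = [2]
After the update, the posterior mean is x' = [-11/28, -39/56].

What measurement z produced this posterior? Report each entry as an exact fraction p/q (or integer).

z = [2]

x̄ = F·x = [7, 3]
P̄ = F·P·Fᵀ + Q = [6 3; 3 12]
S = H·P̄·Hᵀ + R = [56]
K = P̄·Hᵀ·S⁻¹ = [-9/28; -9/56]
x' − x̄ = [-207/28, -207/56] = K·y
y = (KᵀK)⁻¹·Kᵀ·(x' − x̄) = [23]
z = y + H·x̄ = [23] + [-21] = [2]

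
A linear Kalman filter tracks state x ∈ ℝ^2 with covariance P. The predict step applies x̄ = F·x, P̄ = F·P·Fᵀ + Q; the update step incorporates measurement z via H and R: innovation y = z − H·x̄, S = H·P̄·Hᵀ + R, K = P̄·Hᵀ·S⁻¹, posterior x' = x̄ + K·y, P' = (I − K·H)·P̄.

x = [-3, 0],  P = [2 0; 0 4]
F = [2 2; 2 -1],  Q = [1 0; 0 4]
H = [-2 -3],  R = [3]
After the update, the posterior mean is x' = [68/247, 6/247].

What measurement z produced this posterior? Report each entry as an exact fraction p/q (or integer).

z = [-1]

x̄ = F·x = [-6, -6]
P̄ = F·P·Fᵀ + Q = [25 0; 0 16]
S = H·P̄·Hᵀ + R = [247]
K = P̄·Hᵀ·S⁻¹ = [-50/247; -48/247]
x' − x̄ = [1550/247, 1488/247] = K·y
y = (KᵀK)⁻¹·Kᵀ·(x' − x̄) = [-31]
z = y + H·x̄ = [-31] + [30] = [-1]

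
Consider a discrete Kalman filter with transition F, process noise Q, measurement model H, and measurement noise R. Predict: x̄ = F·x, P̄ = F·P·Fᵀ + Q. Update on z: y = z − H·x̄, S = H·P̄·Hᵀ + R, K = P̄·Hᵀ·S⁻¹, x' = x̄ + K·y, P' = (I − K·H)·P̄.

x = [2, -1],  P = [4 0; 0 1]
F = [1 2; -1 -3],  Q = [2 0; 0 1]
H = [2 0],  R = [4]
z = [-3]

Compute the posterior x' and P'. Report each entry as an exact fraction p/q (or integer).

x' = [-15/11, 26/11]
P' = [10/11 -10/11; -10/11 54/11]

x̄ = F·x = [0, 1]
P̄ = F·P·Fᵀ + Q = [10 -10; -10 14]
y = z − H·x̄ = [-3]
S = H·P̄·Hᵀ + R = [44]
K = P̄·Hᵀ·S⁻¹ = [5/11; -5/11]
x' = x̄ + K·y = [-15/11, 26/11]
P' = (I − K·H)·P̄ = [10/11 -10/11; -10/11 54/11]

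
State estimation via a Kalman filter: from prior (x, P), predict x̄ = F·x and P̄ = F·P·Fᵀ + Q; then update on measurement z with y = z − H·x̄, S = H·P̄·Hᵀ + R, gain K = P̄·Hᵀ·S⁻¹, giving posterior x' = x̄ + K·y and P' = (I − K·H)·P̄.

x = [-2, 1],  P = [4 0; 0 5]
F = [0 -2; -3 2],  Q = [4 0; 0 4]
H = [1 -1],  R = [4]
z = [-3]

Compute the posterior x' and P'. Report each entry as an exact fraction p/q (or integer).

x' = [13/32, 29/8]
P' = [71/8 15/2; 15/2 10]

x̄ = F·x = [-2, 8]
P̄ = F·P·Fᵀ + Q = [24 -20; -20 60]
y = z − H·x̄ = [7]
S = H·P̄·Hᵀ + R = [128]
K = P̄·Hᵀ·S⁻¹ = [11/32; -5/8]
x' = x̄ + K·y = [13/32, 29/8]
P' = (I − K·H)·P̄ = [71/8 15/2; 15/2 10]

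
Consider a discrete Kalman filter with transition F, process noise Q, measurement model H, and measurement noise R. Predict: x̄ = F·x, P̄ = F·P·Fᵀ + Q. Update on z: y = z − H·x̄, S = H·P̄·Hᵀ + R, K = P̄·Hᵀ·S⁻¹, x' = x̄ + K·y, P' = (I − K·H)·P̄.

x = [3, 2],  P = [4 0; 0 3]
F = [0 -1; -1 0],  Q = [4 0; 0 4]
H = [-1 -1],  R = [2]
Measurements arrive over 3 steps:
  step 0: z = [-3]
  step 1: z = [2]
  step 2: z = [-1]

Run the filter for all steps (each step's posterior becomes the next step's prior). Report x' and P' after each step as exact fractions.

step 0: x' = [22/17, 13/17], P' = [70/17 -56/17; -56/17 72/17]
step 1: x' = [-37/50, -127/100], P' = [154/25 -133/25; -133/25 307/50]
step 2: x' = [497/583, 17/53], P' = [4750/583 -388/53; -388/53 432/53]

step 0: x̄ = F·x = [-2, -3]
step 0: P̄ = F·P·Fᵀ + Q = [7 0; 0 8]
step 0: y = z − H·x̄ = [-8]
step 0: S = H·P̄·Hᵀ + R = [17]
step 0: K = P̄·Hᵀ·S⁻¹ = [-7/17; -8/17]
step 0: x' = x̄ + K·y = [22/17, 13/17]
step 0: P' = (I − K·H)·P̄ = [70/17 -56/17; -56/17 72/17]
step 1: x̄ = F·x = [-13/17, -22/17]
step 1: P̄ = F·P·Fᵀ + Q = [140/17 -56/17; -56/17 138/17]
step 1: y = z − H·x̄ = [-1/17]
step 1: S = H·P̄·Hᵀ + R = [200/17]
step 1: K = P̄·Hᵀ·S⁻¹ = [-21/50; -41/100]
step 1: x' = x̄ + K·y = [-37/50, -127/100]
step 1: P' = (I − K·H)·P̄ = [154/25 -133/25; -133/25 307/50]
step 2: x̄ = F·x = [127/100, 37/50]
step 2: P̄ = F·P·Fᵀ + Q = [507/50 -133/25; -133/25 254/25]
step 2: y = z − H·x̄ = [101/100]
step 2: S = H·P̄·Hᵀ + R = [583/50]
step 2: K = P̄·Hᵀ·S⁻¹ = [-241/583; -22/53]
step 2: x' = x̄ + K·y = [497/583, 17/53]
step 2: P' = (I − K·H)·P̄ = [4750/583 -388/53; -388/53 432/53]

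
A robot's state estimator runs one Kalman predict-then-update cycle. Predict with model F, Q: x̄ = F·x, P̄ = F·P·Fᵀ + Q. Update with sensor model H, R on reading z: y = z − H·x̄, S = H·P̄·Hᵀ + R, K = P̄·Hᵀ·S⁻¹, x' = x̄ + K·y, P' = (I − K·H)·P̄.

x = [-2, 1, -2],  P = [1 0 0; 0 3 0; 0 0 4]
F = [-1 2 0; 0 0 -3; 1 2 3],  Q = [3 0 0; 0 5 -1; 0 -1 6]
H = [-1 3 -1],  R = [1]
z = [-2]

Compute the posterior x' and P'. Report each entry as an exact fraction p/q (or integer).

x̄ = F·x = [4, 6, -6]
P̄ = F·P·Fᵀ + Q = [16 0 11; 0 41 -37; 11 -37 55]
y = z − H·x̄ = [-22]
S = H·P̄·Hᵀ + R = [685]
K = P̄·Hᵀ·S⁻¹ = [-27/685; 32/137; -177/685]
x' = x̄ + K·y = [3334/685, 118/137, -216/685]
P' = (I − K·H)·P̄ = [10231/685 864/137 2756/685; 864/137 497/137 595/137; 2756/685 595/137 6346/685]

x' = [3334/685, 118/137, -216/685]
P' = [10231/685 864/137 2756/685; 864/137 497/137 595/137; 2756/685 595/137 6346/685]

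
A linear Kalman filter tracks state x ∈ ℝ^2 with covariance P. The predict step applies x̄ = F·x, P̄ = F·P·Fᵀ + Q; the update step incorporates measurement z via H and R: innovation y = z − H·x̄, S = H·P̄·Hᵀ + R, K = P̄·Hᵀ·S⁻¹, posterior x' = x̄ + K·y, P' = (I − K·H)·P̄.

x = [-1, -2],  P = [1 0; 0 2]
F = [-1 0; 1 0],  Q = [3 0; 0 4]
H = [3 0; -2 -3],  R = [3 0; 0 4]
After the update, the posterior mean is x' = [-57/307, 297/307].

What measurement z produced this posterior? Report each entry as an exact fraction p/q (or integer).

z = [-1, -3]

x̄ = F·x = [1, -1]
P̄ = F·P·Fᵀ + Q = [4 -1; -1 5]
S = H·P̄·Hᵀ + R = [39 -15; -15 53]
K = P̄·Hᵀ·S⁻¹ = [187/614 -5/614; -59/307 -92/307]
x' − x̄ = [-364/307, 604/307] = K·y
y = (KᵀK)⁻¹·Kᵀ·(x' − x̄) = [-4, -4]
z = y + H·x̄ = [-4, -4] + [3, 1] = [-1, -3]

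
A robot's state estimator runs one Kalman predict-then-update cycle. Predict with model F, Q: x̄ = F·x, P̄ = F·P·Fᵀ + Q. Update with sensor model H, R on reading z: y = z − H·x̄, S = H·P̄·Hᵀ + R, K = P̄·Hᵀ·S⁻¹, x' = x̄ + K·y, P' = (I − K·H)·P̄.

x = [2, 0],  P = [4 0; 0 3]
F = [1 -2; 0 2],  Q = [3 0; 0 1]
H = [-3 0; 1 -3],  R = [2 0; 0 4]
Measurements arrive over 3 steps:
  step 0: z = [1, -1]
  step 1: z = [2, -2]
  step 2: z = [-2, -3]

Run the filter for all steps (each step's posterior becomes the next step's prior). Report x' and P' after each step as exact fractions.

step 0: x̄ = F·x = [2, 0]
step 0: P̄ = F·P·Fᵀ + Q = [19 -12; -12 13]
step 0: y = z − H·x̄ = [7, -3]
step 0: S = H·P̄·Hᵀ + R = [173 -165; -165 212]
step 0: K = P̄·Hᵀ·S⁻¹ = [-3009/9451 110/9451; -783/9451 -2883/9451]
step 0: x' = x̄ + K·y = [-2491/9451, 3168/9451]
step 0: P' = (I − K·H)·P̄ = [2006/9451 522/9451; 522/9451 4018/9451]
step 1: x̄ = F·x = [-679/727, 6336/9451]
step 1: P̄ = F·P·Fᵀ + Q = [3411/727 -1156/727; -1156/727 25523/9451]
step 1: y = z − H·x̄ = [-583/727, 8933/9451]
step 1: S = H·P̄·Hᵀ + R = [32153/727 -20637/727; -20637/727 402022/9451]
step 1: K = P̄·Hᵀ·S⁻¹ = [-3120201/10164647 178854/10164647; -682359/10164647 -2771279/10164647]
step 1: x' = x̄ + K·y = [-6822308/10164647, 4742246/10164647]
step 1: P' = (I − K·H)·P̄ = [2080134/10164647 454906/10164647; 454906/10164647 3846674/10164647]
step 2: x̄ = F·x = [-16306800/10164647, 9484492/10164647]
step 2: P̄ = F·P·Fᵀ + Q = [46141147/10164647 -14476884/10164647; -14476884/10164647 25551343/10164647]
step 2: y = z − H·x̄ = [-69249694/10164647, 14266335/10164647]
step 2: S = H·P̄·Hᵀ + R = [435599617/10164647 -268715397/10164647; -268715397/10164647 403623126/10164647]
step 2: K = P̄·Hᵀ·S⁻¹ = [-1042881943/3397727913 179143598/10193183739; -76066083/1132575971 -306357099/1132575971]
step 2: x' = x̄ + K·y = [579298472/1132575971, 1145034127/1132575971]
step 2: P' = (I − K·H)·P̄ = [2085763886/10193183739 50710722/1132575971; 50710722/1132575971 425379706/1132575971]

step 0: x' = [-2491/9451, 3168/9451], P' = [2006/9451 522/9451; 522/9451 4018/9451]
step 1: x' = [-6822308/10164647, 4742246/10164647], P' = [2080134/10164647 454906/10164647; 454906/10164647 3846674/10164647]
step 2: x' = [579298472/1132575971, 1145034127/1132575971], P' = [2085763886/10193183739 50710722/1132575971; 50710722/1132575971 425379706/1132575971]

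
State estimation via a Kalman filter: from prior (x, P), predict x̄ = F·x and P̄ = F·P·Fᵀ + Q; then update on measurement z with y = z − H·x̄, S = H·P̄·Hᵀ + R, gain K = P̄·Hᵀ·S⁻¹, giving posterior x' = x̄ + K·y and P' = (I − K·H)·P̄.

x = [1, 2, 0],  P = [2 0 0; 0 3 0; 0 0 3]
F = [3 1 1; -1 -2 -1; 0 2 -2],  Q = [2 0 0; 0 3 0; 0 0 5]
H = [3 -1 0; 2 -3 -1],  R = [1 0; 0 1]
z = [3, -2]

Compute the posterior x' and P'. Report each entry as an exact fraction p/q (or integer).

x̄ = F·x = [5, -5, 4]
P̄ = F·P·Fᵀ + Q = [26 -15 0; -15 20 -6; 0 -6 29]
y = z − H·x̄ = [-17, -23]
S = H·P̄·Hᵀ + R = [345 375; 375 458]
K = P̄·Hᵀ·S⁻¹ = [2073/5795 -94/1159; 346/3477 -307/1159; 2291/5795 -403/1159]
x' = x̄ + K·y = [4544/5795, -2084/3477, 30578/5795]
P' = (I − K·H)·P̄ = [3471/5795 1668/1159 -17608/5795; 1668/1159 14666/3477 -11023/1159; -17608/5795 -11023/1159 132144/5795]

x' = [4544/5795, -2084/3477, 30578/5795]
P' = [3471/5795 1668/1159 -17608/5795; 1668/1159 14666/3477 -11023/1159; -17608/5795 -11023/1159 132144/5795]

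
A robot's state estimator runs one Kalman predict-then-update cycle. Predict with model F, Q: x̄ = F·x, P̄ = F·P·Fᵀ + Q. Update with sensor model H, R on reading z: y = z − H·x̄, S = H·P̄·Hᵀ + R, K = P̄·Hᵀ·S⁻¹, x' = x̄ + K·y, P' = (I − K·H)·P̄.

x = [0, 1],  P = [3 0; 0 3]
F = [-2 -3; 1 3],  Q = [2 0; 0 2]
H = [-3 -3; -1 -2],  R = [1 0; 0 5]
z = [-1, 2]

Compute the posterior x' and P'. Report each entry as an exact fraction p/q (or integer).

x' = [2263/1182, -1891/1182]
P' = [2783/591 -5323/1182; -5323/1182 5209/1182]

x̄ = F·x = [-3, 3]
P̄ = F·P·Fᵀ + Q = [41 -33; -33 32]
y = z − H·x̄ = [-1, 5]
S = H·P̄·Hᵀ + R = [64 18; 18 42]
K = P̄·Hᵀ·S⁻¹ = [-243/394 508/591; 57/197 -1019/1182]
x' = x̄ + K·y = [2263/1182, -1891/1182]
P' = (I − K·H)·P̄ = [2783/591 -5323/1182; -5323/1182 5209/1182]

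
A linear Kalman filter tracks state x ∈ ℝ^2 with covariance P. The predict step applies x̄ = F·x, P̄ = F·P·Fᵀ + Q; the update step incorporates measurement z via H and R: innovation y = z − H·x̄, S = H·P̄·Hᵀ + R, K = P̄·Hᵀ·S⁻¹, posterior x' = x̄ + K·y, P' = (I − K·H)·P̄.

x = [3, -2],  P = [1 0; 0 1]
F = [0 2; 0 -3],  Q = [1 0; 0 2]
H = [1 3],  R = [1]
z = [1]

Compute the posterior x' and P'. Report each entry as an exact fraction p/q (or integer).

x' = [-107/69, 21/23]
P' = [176/69 -21/23; -21/23 10/23]

x̄ = F·x = [-4, 6]
P̄ = F·P·Fᵀ + Q = [5 -6; -6 11]
y = z − H·x̄ = [-13]
S = H·P̄·Hᵀ + R = [69]
K = P̄·Hᵀ·S⁻¹ = [-13/69; 9/23]
x' = x̄ + K·y = [-107/69, 21/23]
P' = (I − K·H)·P̄ = [176/69 -21/23; -21/23 10/23]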